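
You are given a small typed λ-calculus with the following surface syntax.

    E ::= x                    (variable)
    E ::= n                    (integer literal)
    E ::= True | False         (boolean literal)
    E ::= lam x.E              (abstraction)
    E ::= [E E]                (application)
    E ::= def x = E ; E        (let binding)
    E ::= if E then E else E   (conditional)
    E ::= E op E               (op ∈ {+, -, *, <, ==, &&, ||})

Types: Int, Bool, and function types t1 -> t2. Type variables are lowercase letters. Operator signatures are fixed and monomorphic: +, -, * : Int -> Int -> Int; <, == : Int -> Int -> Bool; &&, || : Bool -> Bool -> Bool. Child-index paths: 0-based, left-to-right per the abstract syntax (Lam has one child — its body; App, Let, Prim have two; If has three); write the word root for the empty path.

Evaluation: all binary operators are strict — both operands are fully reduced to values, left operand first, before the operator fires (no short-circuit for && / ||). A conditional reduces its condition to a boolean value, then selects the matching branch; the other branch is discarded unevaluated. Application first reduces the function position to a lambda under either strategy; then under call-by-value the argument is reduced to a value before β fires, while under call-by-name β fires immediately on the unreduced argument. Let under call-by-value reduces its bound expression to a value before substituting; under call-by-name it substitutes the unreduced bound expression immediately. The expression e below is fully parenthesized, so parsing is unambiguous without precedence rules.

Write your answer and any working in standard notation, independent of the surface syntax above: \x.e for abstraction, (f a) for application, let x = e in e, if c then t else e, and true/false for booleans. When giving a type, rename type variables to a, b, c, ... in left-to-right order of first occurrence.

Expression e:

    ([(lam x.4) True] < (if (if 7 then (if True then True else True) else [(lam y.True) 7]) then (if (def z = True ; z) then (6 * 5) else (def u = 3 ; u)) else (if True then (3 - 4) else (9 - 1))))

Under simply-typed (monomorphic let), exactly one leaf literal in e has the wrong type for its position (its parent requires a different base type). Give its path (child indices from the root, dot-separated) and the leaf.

Trace:
\x._ : a -> Int
  unify a -> Int ~ Bool -> b
  unify a ~ Bool
  unify Int ~ b
_ _ : Int
  unify Int ~ Int
  unify Int ~ Bool
  FAIL: mismatch Int ~ Bool

Answer: 1.0.0 : 7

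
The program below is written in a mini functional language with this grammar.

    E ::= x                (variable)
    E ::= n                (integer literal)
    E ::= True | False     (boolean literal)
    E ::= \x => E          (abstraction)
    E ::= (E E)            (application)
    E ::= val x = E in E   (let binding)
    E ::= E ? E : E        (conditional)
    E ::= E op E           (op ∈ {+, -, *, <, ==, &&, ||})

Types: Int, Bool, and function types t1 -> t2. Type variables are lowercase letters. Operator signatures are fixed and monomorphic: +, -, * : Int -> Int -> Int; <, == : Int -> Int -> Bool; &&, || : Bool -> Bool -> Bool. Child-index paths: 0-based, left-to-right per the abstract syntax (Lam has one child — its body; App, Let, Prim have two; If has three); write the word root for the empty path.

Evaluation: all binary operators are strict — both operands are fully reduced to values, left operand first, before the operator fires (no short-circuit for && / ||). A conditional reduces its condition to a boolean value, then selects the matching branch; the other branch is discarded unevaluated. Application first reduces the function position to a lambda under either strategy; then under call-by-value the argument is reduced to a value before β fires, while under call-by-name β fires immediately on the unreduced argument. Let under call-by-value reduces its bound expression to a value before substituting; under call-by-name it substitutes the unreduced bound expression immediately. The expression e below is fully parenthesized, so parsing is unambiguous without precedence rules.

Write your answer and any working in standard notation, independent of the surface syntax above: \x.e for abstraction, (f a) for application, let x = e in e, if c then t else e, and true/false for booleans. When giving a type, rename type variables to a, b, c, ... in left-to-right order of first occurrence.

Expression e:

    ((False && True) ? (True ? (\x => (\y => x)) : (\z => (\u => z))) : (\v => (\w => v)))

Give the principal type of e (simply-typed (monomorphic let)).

Trace:
  unify Bool ~ Bool
  unify Bool ~ Bool
  unify Bool ~ Bool
  unify Bool ~ Bool
x : a
\y._ : b -> a
\x._ : a -> b -> a
z : c
\u._ : d -> c
\z._ : c -> d -> c
  unify a -> b -> a ~ c -> d -> c
  unify a ~ c
  unify b -> c ~ d -> c
  unify b ~ d
  unify c ~ c
v : e
\w._ : f -> e
\v._ : e -> f -> e
  unify c -> d -> c ~ e -> f -> e
  unify c ~ e
  unify d -> e ~ f -> e
  unify d ~ f
  unify e ~ e

Answer: a -> b -> a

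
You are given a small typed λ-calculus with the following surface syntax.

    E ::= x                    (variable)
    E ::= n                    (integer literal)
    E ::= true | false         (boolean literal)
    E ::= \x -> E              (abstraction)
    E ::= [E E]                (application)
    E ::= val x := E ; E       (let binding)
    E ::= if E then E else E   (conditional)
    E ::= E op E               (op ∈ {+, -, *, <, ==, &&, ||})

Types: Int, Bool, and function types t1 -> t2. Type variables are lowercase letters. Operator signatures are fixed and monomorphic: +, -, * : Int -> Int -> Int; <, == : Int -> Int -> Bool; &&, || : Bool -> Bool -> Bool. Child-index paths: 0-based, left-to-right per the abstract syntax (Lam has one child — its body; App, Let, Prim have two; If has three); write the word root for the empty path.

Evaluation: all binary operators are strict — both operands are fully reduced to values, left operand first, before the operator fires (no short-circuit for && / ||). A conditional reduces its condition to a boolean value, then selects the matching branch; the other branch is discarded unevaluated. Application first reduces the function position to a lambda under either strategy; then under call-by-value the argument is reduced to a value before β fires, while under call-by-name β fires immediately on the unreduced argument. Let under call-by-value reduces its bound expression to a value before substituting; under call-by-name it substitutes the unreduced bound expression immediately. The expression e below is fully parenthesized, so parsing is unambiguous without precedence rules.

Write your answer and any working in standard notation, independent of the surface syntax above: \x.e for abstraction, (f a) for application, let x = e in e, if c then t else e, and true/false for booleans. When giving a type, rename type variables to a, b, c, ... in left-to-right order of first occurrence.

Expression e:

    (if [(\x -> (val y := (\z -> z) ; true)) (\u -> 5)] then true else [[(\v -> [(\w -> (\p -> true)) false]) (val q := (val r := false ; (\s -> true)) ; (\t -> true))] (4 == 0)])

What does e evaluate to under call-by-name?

Working:
step 0: (if ((\x.(let y = (\z.z) in true)) (\u.5)) then true else (((\v.((\w.(\p.true)) false)) (let q = (let r = false in (\s.true)) in (\t.true))) (4 == 0)))
step 1: [beta@0] (if (let y = (\z.z) in true) then true else (((\v.((\w.(\p.true)) false)) (let q = (let r = false in (\s.true)) in (\t.true))) (4 == 0)))
step 2: [let@0] (if true then true else (((\v.((\w.(\p.true)) false)) (let q = (let r = false in (\s.true)) in (\t.true))) (4 == 0)))
step 3: [if@root] true

Answer: true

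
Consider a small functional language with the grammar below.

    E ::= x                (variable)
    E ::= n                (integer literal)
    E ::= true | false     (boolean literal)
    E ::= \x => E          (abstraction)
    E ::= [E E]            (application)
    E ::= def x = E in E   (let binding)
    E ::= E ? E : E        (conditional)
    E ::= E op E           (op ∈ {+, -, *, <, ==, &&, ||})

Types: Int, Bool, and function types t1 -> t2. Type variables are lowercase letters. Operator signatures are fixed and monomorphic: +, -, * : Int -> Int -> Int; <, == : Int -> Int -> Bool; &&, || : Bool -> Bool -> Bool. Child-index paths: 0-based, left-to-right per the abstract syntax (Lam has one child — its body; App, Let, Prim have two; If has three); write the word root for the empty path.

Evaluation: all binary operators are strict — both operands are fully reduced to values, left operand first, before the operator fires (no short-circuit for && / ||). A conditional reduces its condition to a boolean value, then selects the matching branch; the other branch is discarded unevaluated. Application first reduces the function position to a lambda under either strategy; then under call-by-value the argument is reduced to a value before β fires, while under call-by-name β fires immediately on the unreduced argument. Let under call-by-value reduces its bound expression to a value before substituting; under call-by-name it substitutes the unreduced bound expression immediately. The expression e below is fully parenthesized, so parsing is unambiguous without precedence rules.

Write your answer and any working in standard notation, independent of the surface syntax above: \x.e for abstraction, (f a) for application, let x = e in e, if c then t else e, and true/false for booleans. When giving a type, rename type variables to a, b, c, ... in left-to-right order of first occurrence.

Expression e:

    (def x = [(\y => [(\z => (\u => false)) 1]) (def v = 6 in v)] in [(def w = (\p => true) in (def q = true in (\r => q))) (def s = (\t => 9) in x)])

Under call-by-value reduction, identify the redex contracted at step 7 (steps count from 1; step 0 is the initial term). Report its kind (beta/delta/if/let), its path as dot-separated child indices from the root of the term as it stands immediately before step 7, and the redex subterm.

Trace:
step 0: (let x = ((\y.((\z.(\u.false)) 1)) (let v = 6 in v)) in ((let w = (\p.true) in (let q = true in (\r.q))) (let s = (\t.9) in x)))
step 1: [let@0.1] (let x = ((\y.((\z.(\u.false)) 1)) 6) in ((let w = (\p.true) in (let q = true in (\r.q))) (let s = (\t.9) in x)))
step 2: [beta@0] (let x = ((\z.(\u.false)) 1) in ((let w = (\p.true) in (let q = true in (\r.q))) (let s = (\t.9) in x)))
step 3: [beta@0] (let x = (\u.false) in ((let w = (\p.true) in (let q = true in (\r.q))) (let s = (\t.9) in x)))
step 4: [let@root] ((let w = (\p.true) in (let q = true in (\r.q))) (let s = (\t.9) in (\u.false)))
step 5: [let@0] ((let q = true in (\r.q)) (let s = (\t.9) in (\u.false)))
step 6: [let@0] ((\r.true) (let s = (\t.9) in (\u.false)))
step 7: [let@1] ((\r.true) (\u.false))

Answer: let at 1 : (let s = (\t.9) in (\u.false))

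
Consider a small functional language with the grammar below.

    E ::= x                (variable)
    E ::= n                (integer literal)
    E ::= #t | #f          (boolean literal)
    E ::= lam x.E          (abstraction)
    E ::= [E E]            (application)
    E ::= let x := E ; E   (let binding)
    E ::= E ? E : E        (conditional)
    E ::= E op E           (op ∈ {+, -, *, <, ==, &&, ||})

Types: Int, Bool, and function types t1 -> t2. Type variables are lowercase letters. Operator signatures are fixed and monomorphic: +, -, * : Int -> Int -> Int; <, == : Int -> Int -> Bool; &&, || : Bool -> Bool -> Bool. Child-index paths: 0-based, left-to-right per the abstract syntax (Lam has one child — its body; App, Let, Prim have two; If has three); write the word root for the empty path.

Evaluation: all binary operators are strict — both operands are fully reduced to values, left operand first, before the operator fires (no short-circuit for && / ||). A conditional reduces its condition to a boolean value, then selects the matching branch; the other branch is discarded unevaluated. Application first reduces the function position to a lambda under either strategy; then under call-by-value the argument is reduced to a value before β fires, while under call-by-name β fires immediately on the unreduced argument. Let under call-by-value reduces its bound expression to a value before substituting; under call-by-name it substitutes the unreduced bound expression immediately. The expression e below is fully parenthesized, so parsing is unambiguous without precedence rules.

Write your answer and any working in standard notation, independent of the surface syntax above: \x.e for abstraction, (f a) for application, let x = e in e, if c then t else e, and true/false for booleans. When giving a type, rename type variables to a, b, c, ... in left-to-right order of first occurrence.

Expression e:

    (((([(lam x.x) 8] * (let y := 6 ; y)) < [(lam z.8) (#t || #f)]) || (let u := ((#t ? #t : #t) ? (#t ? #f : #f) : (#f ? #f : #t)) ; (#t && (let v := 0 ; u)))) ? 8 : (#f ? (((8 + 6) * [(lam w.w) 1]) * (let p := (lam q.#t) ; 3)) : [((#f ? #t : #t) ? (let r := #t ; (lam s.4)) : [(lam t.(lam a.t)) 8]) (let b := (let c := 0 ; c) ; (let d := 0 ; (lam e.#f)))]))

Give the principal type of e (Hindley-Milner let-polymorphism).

Answer: Int

Trace:
x : a
\x._ : a -> a
  unify a -> a ~ Int -> b
  unify a ~ Int
  unify Int ~ b
_ _ : Int
  unify Int ~ Int
let y : Int
y : Int
  unify Int ~ Int
  unify Int ~ Int
\z._ : c -> Int
  unify Bool ~ Bool
  unify Bool ~ Bool
  unify c -> Int ~ Bool -> d
  unify c ~ Bool
  unify Int ~ d
_ _ : Int
  unify Int ~ Int
  unify Bool ~ Bool
  unify Bool ~ Bool
  unify Bool ~ Bool
  unify Bool ~ Bool
  unify Bool ~ Bool
  unify Bool ~ Bool
  unify Bool ~ Bool
  unify Bool ~ Bool
  unify Bool ~ Bool
let u : Bool
  unify Bool ~ Bool
let v : Int
u : Bool
  unify Bool ~ Bool
  unify Bool ~ Bool
  unify Bool ~ Bool
  unify Bool ~ Bool
  unify Int ~ Int
  unify Int ~ Int
  unify Int ~ Int
w : e
\w._ : e -> e
  unify e -> e ~ Int -> f
  unify e ~ Int
  unify Int ~ f
_ _ : Int
  unify Int ~ Int
  unify Int ~ Int
\q._ : g -> Bool
let p : forall. g -> Bool
  unify Int ~ Int
  unify Bool ~ Bool
  unify Bool ~ Bool
  unify Bool ~ Bool
let r : Bool
\s._ : h -> Int
t : i
\a._ : j -> i
\t._ : i -> j -> i
  unify i -> j -> i ~ Int -> k
  unify i ~ Int
  unify j -> Int ~ k
_ _ : j -> Int
  unify h -> Int ~ j -> Int
  unify h ~ j
  unify Int ~ Int
let c : Int
c : Int
let b : Int
let d : Int
\e._ : l -> Bool
  unify j -> Int ~ (l -> Bool) -> m
  unify j ~ l -> Bool
  unify Int ~ m
_ _ : Int
  unify Int ~ Int
  unify Int ~ Int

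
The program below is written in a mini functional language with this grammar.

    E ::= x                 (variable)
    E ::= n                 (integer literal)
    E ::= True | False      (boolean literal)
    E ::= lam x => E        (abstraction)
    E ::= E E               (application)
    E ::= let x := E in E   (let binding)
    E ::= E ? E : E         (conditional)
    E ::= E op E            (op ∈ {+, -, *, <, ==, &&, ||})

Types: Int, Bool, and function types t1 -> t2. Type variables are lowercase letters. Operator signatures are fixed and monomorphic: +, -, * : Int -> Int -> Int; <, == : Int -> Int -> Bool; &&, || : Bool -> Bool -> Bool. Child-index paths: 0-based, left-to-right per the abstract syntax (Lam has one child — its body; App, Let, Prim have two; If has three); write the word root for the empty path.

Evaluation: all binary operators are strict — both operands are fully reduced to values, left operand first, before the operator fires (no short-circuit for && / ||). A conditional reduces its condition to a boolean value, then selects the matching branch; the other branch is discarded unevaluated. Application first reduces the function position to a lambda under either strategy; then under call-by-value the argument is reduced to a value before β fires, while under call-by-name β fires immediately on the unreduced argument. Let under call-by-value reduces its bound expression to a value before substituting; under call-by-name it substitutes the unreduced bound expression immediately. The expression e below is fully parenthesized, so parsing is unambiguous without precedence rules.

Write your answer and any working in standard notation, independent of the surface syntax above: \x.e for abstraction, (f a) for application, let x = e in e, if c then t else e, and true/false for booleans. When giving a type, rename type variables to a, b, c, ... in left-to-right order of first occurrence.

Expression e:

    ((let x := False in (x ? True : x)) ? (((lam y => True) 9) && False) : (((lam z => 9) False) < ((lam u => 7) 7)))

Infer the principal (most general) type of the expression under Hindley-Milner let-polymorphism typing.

Answer: Bool

Derivation:
let x : Bool
x : Bool
  unify Bool ~ Bool
x : Bool
  unify Bool ~ Bool
  unify Bool ~ Bool
\y._ : a -> Bool
  unify a -> Bool ~ Int -> b
  unify a ~ Int
  unify Bool ~ b
_ _ : Bool
  unify Bool ~ Bool
  unify Bool ~ Bool
\z._ : c -> Int
  unify c -> Int ~ Bool -> d
  unify c ~ Bool
  unify Int ~ d
_ _ : Int
  unify Int ~ Int
\u._ : e -> Int
  unify e -> Int ~ Int -> f
  unify e ~ Int
  unify Int ~ f
_ _ : Int
  unify Int ~ Int
  unify Bool ~ Bool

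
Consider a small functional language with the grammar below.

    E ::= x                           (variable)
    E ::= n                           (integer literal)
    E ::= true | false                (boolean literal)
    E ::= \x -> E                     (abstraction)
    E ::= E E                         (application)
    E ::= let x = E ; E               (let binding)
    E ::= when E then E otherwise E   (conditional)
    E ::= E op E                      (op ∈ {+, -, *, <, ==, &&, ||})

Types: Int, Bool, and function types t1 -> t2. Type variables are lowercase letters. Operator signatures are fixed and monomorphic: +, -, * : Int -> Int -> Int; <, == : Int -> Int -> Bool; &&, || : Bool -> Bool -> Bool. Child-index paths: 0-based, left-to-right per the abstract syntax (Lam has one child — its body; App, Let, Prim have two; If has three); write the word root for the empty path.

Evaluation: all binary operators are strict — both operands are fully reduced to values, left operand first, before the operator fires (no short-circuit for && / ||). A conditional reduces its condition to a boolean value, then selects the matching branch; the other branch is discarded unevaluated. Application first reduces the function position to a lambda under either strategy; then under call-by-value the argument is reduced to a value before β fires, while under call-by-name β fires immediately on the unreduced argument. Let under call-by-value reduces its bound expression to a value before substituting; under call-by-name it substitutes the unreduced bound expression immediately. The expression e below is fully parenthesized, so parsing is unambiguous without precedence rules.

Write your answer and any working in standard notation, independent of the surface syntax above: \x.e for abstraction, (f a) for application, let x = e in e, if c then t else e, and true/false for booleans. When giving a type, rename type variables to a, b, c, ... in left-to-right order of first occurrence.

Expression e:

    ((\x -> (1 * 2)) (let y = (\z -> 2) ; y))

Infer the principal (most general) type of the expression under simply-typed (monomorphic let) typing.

Derivation:
  unify Int ~ Int
  unify Int ~ Int
\x._ : a -> Int
\z._ : b -> Int
let y : b -> Int
y : b -> Int
  unify a -> Int ~ (b -> Int) -> c
  unify a ~ b -> Int
  unify Int ~ c
_ _ : Int

Answer: Int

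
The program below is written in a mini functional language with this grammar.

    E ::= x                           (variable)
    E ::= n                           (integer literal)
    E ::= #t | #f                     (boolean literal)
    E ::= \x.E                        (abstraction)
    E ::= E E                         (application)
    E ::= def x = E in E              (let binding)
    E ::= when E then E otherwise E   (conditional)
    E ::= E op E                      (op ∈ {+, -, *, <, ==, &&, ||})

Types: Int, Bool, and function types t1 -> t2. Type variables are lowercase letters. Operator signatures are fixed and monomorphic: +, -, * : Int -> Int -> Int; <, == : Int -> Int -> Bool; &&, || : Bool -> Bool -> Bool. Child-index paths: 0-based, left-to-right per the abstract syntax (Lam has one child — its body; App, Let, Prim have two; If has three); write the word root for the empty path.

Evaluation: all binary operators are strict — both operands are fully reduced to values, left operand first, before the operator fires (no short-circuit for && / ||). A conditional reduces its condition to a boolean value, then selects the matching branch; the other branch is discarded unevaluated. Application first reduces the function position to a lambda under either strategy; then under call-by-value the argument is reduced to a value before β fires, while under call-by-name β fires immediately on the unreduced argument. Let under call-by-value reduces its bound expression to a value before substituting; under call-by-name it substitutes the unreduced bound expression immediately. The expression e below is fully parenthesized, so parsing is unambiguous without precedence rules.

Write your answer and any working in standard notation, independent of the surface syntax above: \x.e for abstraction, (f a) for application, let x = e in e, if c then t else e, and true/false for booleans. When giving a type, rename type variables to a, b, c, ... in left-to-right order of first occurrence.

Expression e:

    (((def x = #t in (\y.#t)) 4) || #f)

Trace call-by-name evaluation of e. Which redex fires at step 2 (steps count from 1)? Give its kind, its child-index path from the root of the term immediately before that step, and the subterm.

Derivation:
step 0: (((let x = true in (\y.true)) 4) || false)
step 1: [let@0.0] (((\y.true) 4) || false)
step 2: [beta@0] (true || false)

Answer: beta at 0 : ((\y.true) 4)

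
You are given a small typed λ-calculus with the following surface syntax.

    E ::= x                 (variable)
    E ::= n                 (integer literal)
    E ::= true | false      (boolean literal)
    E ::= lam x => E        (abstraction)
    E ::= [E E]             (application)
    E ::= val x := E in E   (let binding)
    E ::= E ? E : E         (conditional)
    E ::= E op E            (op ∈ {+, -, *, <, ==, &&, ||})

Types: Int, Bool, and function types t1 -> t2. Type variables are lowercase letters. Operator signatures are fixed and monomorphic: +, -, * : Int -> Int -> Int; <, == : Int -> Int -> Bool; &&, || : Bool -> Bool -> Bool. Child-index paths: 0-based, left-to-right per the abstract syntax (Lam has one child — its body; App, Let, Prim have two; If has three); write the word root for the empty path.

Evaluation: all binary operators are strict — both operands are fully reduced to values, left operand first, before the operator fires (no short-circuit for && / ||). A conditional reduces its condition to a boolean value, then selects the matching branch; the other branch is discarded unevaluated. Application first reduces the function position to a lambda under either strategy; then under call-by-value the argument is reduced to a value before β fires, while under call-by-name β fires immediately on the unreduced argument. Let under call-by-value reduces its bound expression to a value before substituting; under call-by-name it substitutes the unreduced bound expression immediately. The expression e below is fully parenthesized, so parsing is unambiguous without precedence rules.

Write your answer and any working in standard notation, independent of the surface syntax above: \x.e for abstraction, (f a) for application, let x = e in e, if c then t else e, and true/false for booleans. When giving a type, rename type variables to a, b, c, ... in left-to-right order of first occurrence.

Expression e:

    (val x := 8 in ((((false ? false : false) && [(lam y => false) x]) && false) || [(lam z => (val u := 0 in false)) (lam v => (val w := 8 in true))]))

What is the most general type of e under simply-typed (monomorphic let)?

Trace:
let x : Int
  unify Bool ~ Bool
  unify Bool ~ Bool
  unify Bool ~ Bool
\y._ : a -> Bool
x : Int
  unify a -> Bool ~ Int -> b
  unify a ~ Int
  unify Bool ~ b
_ _ : Bool
  unify Bool ~ Bool
  unify Bool ~ Bool
  unify Bool ~ Bool
  unify Bool ~ Bool
let u : Int
\z._ : c -> Bool
let w : Int
\v._ : d -> Bool
  unify c -> Bool ~ (d -> Bool) -> e
  unify c ~ d -> Bool
  unify Bool ~ e
_ _ : Bool
  unify Bool ~ Bool

Answer: Bool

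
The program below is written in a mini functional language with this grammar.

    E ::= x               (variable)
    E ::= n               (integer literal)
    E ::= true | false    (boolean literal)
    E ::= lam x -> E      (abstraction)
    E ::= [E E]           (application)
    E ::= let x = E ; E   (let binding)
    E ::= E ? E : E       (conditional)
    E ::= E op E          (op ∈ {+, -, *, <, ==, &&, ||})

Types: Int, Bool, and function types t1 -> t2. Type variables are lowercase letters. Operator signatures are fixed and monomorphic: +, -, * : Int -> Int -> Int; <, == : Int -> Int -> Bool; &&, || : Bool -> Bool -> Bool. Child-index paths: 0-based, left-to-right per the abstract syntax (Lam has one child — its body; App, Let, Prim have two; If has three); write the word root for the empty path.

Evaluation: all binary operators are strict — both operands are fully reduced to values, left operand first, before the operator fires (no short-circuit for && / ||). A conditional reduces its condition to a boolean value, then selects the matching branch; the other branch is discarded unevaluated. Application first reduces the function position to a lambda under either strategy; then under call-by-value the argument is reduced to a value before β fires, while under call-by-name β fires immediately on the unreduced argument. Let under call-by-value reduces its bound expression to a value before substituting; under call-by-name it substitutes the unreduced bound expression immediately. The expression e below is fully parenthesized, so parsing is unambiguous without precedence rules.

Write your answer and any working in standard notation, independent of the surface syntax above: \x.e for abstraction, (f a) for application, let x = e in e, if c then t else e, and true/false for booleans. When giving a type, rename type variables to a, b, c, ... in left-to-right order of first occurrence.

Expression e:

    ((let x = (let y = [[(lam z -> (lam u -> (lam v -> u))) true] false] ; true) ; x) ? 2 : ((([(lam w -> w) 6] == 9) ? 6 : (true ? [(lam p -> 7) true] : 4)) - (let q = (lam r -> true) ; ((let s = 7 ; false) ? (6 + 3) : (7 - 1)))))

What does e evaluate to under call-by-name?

Answer: 2

Working:
step 0: (if (let x = (let y = (((\z.(\u.(\v.u))) true) false) in true) in x) then 2 else ((if (((\w.w) 6) == 9) then 6 else (if true then ((\p.7) true) else 4)) - (let q = (\r.true) in (if (let s = 7 in false) then (6 + 3) else (7 - 1)))))
step 1: [let@0] (if (let y = (((\z.(\u.(\v.u))) true) false) in true) then 2 else ((if (((\w.w) 6) == 9) then 6 else (if true then ((\p.7) true) else 4)) - (let q = (\r.true) in (if (let s = 7 in false) then (6 + 3) else (7 - 1)))))
step 2: [let@0] (if true then 2 else ((if (((\w.w) 6) == 9) then 6 else (if true then ((\p.7) true) else 4)) - (let q = (\r.true) in (if (let s = 7 in false) then (6 + 3) else (7 - 1)))))
step 3: [if@root] 2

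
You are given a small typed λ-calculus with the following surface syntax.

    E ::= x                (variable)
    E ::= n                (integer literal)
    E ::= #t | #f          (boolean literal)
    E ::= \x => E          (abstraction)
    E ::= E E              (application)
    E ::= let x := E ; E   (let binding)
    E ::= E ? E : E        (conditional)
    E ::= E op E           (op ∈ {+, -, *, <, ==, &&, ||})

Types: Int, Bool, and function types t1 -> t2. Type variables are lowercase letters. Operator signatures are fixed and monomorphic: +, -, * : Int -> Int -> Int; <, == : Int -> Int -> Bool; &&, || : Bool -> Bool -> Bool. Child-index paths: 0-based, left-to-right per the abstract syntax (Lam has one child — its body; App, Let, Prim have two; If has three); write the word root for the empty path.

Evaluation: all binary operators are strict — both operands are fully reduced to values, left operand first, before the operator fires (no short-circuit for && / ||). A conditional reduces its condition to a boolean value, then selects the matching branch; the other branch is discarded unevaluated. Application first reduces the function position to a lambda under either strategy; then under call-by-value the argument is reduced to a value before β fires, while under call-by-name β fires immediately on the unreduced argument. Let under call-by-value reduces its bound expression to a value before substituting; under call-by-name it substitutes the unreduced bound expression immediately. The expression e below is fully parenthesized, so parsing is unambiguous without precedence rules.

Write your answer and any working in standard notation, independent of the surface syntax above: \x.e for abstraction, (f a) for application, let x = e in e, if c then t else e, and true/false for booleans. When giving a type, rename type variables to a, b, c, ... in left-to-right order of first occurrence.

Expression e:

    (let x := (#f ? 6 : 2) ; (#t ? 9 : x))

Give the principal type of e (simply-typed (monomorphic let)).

Answer: Int

Working:
  unify Bool ~ Bool
  unify Int ~ Int
let x : Int
  unify Bool ~ Bool
x : Int
  unify Int ~ Int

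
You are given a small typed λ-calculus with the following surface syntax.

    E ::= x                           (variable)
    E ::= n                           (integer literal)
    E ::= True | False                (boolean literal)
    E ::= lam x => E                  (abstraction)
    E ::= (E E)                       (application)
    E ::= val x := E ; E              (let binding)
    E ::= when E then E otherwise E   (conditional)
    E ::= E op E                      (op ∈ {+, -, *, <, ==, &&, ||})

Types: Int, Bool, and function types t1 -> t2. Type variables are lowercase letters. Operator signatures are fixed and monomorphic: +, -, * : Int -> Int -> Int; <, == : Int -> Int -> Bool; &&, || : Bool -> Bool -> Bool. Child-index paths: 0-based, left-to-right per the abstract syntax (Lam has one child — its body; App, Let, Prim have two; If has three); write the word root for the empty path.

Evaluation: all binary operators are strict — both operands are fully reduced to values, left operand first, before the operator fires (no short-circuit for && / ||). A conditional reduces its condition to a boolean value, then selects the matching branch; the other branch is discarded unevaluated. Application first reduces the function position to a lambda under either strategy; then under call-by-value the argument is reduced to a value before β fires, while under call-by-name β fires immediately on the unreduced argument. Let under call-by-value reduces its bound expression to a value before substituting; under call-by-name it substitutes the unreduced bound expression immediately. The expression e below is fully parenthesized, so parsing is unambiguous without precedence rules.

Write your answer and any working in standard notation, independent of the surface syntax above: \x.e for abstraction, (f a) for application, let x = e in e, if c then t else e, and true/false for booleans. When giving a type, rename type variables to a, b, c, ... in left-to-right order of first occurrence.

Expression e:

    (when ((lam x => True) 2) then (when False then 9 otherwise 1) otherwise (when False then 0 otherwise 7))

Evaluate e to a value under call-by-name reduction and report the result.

Answer: 1

Working:
step 0: (if ((\x.true) 2) then (if false then 9 else 1) else (if false then 0 else 7))
step 1: [beta@0] (if true then (if false then 9 else 1) else (if false then 0 else 7))
step 2: [if@root] (if false then 9 else 1)
step 3: [if@root] 1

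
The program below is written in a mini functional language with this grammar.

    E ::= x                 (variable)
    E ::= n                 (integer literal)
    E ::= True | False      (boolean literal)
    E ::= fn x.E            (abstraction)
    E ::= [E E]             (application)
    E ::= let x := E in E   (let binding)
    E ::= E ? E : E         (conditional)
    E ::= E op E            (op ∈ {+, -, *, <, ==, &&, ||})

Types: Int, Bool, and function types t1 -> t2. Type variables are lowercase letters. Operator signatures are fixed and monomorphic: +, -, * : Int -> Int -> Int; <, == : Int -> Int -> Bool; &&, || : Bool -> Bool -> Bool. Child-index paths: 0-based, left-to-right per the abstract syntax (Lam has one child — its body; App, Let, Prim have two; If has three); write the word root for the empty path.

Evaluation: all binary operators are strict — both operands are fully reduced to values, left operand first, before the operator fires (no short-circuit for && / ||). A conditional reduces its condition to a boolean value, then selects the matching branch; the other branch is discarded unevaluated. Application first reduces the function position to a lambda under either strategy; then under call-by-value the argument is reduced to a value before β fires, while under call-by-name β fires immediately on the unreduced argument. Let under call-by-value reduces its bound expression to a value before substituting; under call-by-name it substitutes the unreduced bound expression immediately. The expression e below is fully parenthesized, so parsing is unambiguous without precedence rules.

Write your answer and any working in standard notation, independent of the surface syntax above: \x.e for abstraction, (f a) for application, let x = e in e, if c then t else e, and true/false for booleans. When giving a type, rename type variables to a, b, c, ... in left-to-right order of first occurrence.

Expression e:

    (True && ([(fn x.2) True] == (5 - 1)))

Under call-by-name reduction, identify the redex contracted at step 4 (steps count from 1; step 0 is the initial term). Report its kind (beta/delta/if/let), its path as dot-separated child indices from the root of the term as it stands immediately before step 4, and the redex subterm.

Answer: delta at root : (true && false)

Trace:
step 0: (true && (((\x.2) true) == (5 - 1)))
step 1: [beta@1.0] (true && (2 == (5 - 1)))
step 2: [delta@1.1] (true && (2 == 4))
step 3: [delta@1] (true && false)
step 4: [delta@root] false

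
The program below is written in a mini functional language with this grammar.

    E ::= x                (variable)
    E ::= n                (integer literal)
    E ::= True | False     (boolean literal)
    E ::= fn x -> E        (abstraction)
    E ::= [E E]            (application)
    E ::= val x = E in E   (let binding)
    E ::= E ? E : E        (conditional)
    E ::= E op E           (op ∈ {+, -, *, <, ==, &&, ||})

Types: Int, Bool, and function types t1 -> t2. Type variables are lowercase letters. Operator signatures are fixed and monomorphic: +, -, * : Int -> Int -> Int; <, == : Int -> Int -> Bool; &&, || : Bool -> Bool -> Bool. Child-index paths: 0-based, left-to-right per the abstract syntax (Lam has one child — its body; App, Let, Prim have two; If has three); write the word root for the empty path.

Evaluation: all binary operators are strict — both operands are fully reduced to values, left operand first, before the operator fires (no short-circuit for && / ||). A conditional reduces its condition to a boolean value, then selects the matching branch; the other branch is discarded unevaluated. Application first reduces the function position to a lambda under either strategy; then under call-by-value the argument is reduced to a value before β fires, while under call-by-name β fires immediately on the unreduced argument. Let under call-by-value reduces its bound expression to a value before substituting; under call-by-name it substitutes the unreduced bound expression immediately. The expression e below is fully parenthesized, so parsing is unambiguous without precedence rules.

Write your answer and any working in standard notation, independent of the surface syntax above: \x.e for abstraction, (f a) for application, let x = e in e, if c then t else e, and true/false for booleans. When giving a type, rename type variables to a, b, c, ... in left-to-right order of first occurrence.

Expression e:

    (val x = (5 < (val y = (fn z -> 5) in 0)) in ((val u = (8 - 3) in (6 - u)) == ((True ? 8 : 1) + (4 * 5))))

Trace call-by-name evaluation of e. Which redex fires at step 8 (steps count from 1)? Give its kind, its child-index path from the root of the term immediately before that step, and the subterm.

Derivation:
step 0: (let x = (5 < (let y = (\z.5) in 0)) in ((let u = (8 - 3) in (6 - u)) == ((if true then 8 else 1) + (4 * 5))))
step 1: [let@root] ((let u = (8 - 3) in (6 - u)) == ((if true then 8 else 1) + (4 * 5)))
step 2: [let@0] ((6 - (8 - 3)) == ((if true then 8 else 1) + (4 * 5)))
step 3: [delta@0.1] ((6 - 5) == ((if true then 8 else 1) + (4 * 5)))
step 4: [delta@0] (1 == ((if true then 8 else 1) + (4 * 5)))
step 5: [if@1.0] (1 == (8 + (4 * 5)))
step 6: [delta@1.1] (1 == (8 + 20))
step 7: [delta@1] (1 == 28)
step 8: [delta@root] false

Answer: delta at root : (1 == 28)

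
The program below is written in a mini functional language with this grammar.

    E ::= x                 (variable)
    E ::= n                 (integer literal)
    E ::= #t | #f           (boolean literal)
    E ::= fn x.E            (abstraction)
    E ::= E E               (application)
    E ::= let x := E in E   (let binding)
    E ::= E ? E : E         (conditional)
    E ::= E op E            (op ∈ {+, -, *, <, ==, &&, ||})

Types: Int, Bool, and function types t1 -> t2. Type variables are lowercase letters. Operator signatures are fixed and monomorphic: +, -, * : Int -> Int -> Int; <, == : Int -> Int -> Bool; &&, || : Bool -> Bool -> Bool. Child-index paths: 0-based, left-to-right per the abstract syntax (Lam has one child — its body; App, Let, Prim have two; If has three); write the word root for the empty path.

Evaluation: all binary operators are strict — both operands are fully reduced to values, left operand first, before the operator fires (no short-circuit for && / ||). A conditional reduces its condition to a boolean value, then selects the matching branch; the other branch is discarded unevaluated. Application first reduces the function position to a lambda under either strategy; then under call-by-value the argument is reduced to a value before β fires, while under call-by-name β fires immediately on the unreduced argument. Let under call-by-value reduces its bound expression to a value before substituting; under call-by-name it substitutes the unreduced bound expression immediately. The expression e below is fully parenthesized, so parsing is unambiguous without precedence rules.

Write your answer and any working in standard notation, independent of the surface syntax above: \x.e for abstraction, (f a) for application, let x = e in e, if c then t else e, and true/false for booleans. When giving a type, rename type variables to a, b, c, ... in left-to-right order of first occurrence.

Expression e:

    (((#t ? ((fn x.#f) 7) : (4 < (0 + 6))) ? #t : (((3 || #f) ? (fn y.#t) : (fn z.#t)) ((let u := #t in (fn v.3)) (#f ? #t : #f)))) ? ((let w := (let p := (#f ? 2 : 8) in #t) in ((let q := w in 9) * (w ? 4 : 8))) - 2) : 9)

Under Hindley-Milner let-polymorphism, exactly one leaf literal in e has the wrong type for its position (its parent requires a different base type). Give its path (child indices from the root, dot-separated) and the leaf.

Answer: 0.2.0.0.0 : 3

Trace:
  unify Bool ~ Bool
\x._ : a -> Bool
  unify a -> Bool ~ Int -> b
  unify a ~ Int
  unify Bool ~ b
_ _ : Bool
  unify Int ~ Int
  unify Int ~ Int
  unify Int ~ Int
  unify Int ~ Int
  unify Bool ~ Bool
  unify Bool ~ Bool
  unify Int ~ Bool
  FAIL: mismatch Int ~ Bool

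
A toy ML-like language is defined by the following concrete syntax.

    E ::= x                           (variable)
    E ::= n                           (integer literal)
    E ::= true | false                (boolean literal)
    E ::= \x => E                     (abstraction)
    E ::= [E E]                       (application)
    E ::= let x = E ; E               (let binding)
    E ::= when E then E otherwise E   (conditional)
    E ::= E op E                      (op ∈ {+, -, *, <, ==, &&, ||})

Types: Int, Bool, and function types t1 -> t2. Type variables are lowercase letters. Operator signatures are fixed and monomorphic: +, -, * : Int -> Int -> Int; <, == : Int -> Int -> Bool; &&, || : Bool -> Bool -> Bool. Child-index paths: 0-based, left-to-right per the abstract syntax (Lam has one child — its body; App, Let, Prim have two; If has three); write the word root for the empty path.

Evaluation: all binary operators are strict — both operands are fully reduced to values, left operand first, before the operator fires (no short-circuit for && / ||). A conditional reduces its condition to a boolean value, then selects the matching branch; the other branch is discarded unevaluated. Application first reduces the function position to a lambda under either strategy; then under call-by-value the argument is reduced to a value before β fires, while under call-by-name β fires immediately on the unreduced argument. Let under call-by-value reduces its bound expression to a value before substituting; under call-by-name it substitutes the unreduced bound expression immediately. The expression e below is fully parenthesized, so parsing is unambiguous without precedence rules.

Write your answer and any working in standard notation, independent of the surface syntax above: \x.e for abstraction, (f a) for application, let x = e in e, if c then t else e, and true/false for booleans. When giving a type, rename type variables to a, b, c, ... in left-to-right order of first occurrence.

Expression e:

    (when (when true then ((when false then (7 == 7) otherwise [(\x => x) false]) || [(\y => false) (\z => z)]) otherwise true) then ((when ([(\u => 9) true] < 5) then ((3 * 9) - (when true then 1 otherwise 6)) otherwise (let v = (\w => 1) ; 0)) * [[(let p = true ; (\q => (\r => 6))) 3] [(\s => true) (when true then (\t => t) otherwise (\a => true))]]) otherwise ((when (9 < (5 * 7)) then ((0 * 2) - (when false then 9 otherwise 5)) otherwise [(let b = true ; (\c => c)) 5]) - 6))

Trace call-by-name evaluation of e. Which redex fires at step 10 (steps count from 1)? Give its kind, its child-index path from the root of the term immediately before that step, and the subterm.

Trace:
step 0: (if (if true then ((if false then (7 == 7) else ((\x.x) false)) || ((\y.false) (\z.z))) else true) then ((if (((\u.9) true) < 5) then ((3 * 9) - (if true then 1 else 6)) else (let v = (\w.1) in 0)) * (((let p = true in (\q.(\r.6))) 3) ((\s.true) (if true then (\t.t) else (\a.true))))) else ((if (9 < (5 * 7)) then ((0 * 2) - (if false then 9 else 5)) else ((let b = true in (\c.c)) 5)) - 6))
step 1: [if@0] (if ((if false then (7 == 7) else ((\x.x) false)) || ((\y.false) (\z.z))) then ((if (((\u.9) true) < 5) then ((3 * 9) - (if true then 1 else 6)) else (let v = (\w.1) in 0)) * (((let p = true in (\q.(\r.6))) 3) ((\s.true) (if true then (\t.t) else (\a.true))))) else ((if (9 < (5 * 7)) then ((0 * 2) - (if false then 9 else 5)) else ((let b = true in (\c.c)) 5)) - 6))
step 2: [if@0.0] (if (((\x.x) false) || ((\y.false) (\z.z))) then ((if (((\u.9) true) < 5) then ((3 * 9) - (if true then 1 else 6)) else (let v = (\w.1) in 0)) * (((let p = true in (\q.(\r.6))) 3) ((\s.true) (if true then (\t.t) else (\a.true))))) else ((if (9 < (5 * 7)) then ((0 * 2) - (if false then 9 else 5)) else ((let b = true in (\c.c)) 5)) - 6))
step 3: [beta@0.0] (if (false || ((\y.false) (\z.z))) then ((if (((\u.9) true) < 5) then ((3 * 9) - (if true then 1 else 6)) else (let v = (\w.1) in 0)) * (((let p = true in (\q.(\r.6))) 3) ((\s.true) (if true then (\t.t) else (\a.true))))) else ((if (9 < (5 * 7)) then ((0 * 2) - (if false then 9 else 5)) else ((let b = true in (\c.c)) 5)) - 6))
step 4: [beta@0.1] (if (false || false) then ((if (((\u.9) true) < 5) then ((3 * 9) - (if true then 1 else 6)) else (let v = (\w.1) in 0)) * (((let p = true in (\q.(\r.6))) 3) ((\s.true) (if true then (\t.t) else (\a.true))))) else ((if (9 < (5 * 7)) then ((0 * 2) - (if false then 9 else 5)) else ((let b = true in (\c.c)) 5)) - 6))
step 5: [delta@0] (if false then ((if (((\u.9) true) < 5) then ((3 * 9) - (if true then 1 else 6)) else (let v = (\w.1) in 0)) * (((let p = true in (\q.(\r.6))) 3) ((\s.true) (if true then (\t.t) else (\a.true))))) else ((if (9 < (5 * 7)) then ((0 * 2) - (if false then 9 else 5)) else ((let b = true in (\c.c)) 5)) - 6))
step 6: [if@root] ((if (9 < (5 * 7)) then ((0 * 2) - (if false then 9 else 5)) else ((let b = true in (\c.c)) 5)) - 6)
step 7: [delta@0.0.1] ((if (9 < 35) then ((0 * 2) - (if false then 9 else 5)) else ((let b = true in (\c.c)) 5)) - 6)
step 8: [delta@0.0] ((if true then ((0 * 2) - (if false then 9 else 5)) else ((let b = true in (\c.c)) 5)) - 6)
step 9: [if@0] (((0 * 2) - (if false then 9 else 5)) - 6)
step 10: [delta@0.0] ((0 - (if false then 9 else 5)) - 6)

Answer: delta at 0.0 : (0 * 2)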